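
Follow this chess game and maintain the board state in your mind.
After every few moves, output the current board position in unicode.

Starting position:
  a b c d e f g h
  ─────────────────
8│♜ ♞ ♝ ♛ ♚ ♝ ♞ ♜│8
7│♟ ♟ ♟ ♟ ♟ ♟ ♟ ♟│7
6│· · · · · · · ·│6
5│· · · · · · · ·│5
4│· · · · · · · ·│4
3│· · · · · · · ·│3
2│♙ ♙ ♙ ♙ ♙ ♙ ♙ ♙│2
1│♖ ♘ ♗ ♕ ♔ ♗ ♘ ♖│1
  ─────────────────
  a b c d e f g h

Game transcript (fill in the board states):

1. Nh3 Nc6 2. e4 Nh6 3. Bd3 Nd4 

  a b c d e f g h
  ─────────────────
8│♜ · ♝ ♛ ♚ ♝ · ♜│8
7│♟ ♟ ♟ ♟ ♟ ♟ ♟ ♟│7
6│· · · · · · · ♞│6
5│· · · · · · · ·│5
4│· · · ♞ ♙ · · ·│4
3│· · · ♗ · · · ♘│3
2│♙ ♙ ♙ ♙ · ♙ ♙ ♙│2
1│♖ ♘ ♗ ♕ ♔ · · ♖│1
  ─────────────────
  a b c d e f g h

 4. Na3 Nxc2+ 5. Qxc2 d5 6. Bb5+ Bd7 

  a b c d e f g h
  ─────────────────
8│♜ · · ♛ ♚ ♝ · ♜│8
7│♟ ♟ ♟ ♝ ♟ ♟ ♟ ♟│7
6│· · · · · · · ♞│6
5│· ♗ · ♟ · · · ·│5
4│· · · · ♙ · · ·│4
3│♘ · · · · · · ♘│3
2│♙ ♙ ♕ ♙ · ♙ ♙ ♙│2
1│♖ · ♗ · ♔ · · ♖│1
  ─────────────────
  a b c d e f g h

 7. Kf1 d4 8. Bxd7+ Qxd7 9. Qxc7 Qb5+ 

  a b c d e f g h
  ─────────────────
8│♜ · · · ♚ ♝ · ♜│8
7│♟ ♟ ♕ · ♟ ♟ ♟ ♟│7
6│· · · · · · · ♞│6
5│· ♛ · · · · · ·│5
4│· · · ♟ ♙ · · ·│4
3│♘ · · · · · · ♘│3
2│♙ ♙ · ♙ · ♙ ♙ ♙│2
1│♖ · ♗ · · ♔ · ♖│1
  ─────────────────
  a b c d e f g h

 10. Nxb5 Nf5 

  a b c d e f g h
  ─────────────────
8│♜ · · · ♚ ♝ · ♜│8
7│♟ ♟ ♕ · ♟ ♟ ♟ ♟│7
6│· · · · · · · ·│6
5│· ♘ · · · ♞ · ·│5
4│· · · ♟ ♙ · · ·│4
3│· · · · · · · ♘│3
2│♙ ♙ · ♙ · ♙ ♙ ♙│2
1│♖ · ♗ · · ♔ · ♖│1
  ─────────────────
  a b c d e f g h


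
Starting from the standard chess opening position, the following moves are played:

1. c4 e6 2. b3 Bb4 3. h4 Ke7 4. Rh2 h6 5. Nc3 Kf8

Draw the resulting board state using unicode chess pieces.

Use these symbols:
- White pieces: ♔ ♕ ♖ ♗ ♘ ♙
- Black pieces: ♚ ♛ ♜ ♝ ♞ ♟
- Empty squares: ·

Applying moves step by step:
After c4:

♜ ♞ ♝ ♛ ♚ ♝ ♞ ♜
♟ ♟ ♟ ♟ ♟ ♟ ♟ ♟
· · · · · · · ·
· · · · · · · ·
· · ♙ · · · · ·
· · · · · · · ·
♙ ♙ · ♙ ♙ ♙ ♙ ♙
♖ ♘ ♗ ♕ ♔ ♗ ♘ ♖


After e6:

♜ ♞ ♝ ♛ ♚ ♝ ♞ ♜
♟ ♟ ♟ ♟ · ♟ ♟ ♟
· · · · ♟ · · ·
· · · · · · · ·
· · ♙ · · · · ·
· · · · · · · ·
♙ ♙ · ♙ ♙ ♙ ♙ ♙
♖ ♘ ♗ ♕ ♔ ♗ ♘ ♖


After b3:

♜ ♞ ♝ ♛ ♚ ♝ ♞ ♜
♟ ♟ ♟ ♟ · ♟ ♟ ♟
· · · · ♟ · · ·
· · · · · · · ·
· · ♙ · · · · ·
· ♙ · · · · · ·
♙ · · ♙ ♙ ♙ ♙ ♙
♖ ♘ ♗ ♕ ♔ ♗ ♘ ♖


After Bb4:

♜ ♞ ♝ ♛ ♚ · ♞ ♜
♟ ♟ ♟ ♟ · ♟ ♟ ♟
· · · · ♟ · · ·
· · · · · · · ·
· ♝ ♙ · · · · ·
· ♙ · · · · · ·
♙ · · ♙ ♙ ♙ ♙ ♙
♖ ♘ ♗ ♕ ♔ ♗ ♘ ♖


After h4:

♜ ♞ ♝ ♛ ♚ · ♞ ♜
♟ ♟ ♟ ♟ · ♟ ♟ ♟
· · · · ♟ · · ·
· · · · · · · ·
· ♝ ♙ · · · · ♙
· ♙ · · · · · ·
♙ · · ♙ ♙ ♙ ♙ ·
♖ ♘ ♗ ♕ ♔ ♗ ♘ ♖


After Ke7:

♜ ♞ ♝ ♛ · · ♞ ♜
♟ ♟ ♟ ♟ ♚ ♟ ♟ ♟
· · · · ♟ · · ·
· · · · · · · ·
· ♝ ♙ · · · · ♙
· ♙ · · · · · ·
♙ · · ♙ ♙ ♙ ♙ ·
♖ ♘ ♗ ♕ ♔ ♗ ♘ ♖


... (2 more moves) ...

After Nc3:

♜ ♞ ♝ ♛ · · ♞ ♜
♟ ♟ ♟ ♟ ♚ ♟ ♟ ·
· · · · ♟ · · ♟
· · · · · · · ·
· ♝ ♙ · · · · ♙
· ♙ ♘ · · · · ·
♙ · · ♙ ♙ ♙ ♙ ♖
♖ · ♗ ♕ ♔ ♗ ♘ ·


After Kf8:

♜ ♞ ♝ ♛ · ♚ ♞ ♜
♟ ♟ ♟ ♟ · ♟ ♟ ·
· · · · ♟ · · ♟
· · · · · · · ·
· ♝ ♙ · · · · ♙
· ♙ ♘ · · · · ·
♙ · · ♙ ♙ ♙ ♙ ♖
♖ · ♗ ♕ ♔ ♗ ♘ ·



  a b c d e f g h
  ─────────────────
8│♜ ♞ ♝ ♛ · ♚ ♞ ♜│8
7│♟ ♟ ♟ ♟ · ♟ ♟ ·│7
6│· · · · ♟ · · ♟│6
5│· · · · · · · ·│5
4│· ♝ ♙ · · · · ♙│4
3│· ♙ ♘ · · · · ·│3
2│♙ · · ♙ ♙ ♙ ♙ ♖│2
1│♖ · ♗ ♕ ♔ ♗ ♘ ·│1
  ─────────────────
  a b c d e f g h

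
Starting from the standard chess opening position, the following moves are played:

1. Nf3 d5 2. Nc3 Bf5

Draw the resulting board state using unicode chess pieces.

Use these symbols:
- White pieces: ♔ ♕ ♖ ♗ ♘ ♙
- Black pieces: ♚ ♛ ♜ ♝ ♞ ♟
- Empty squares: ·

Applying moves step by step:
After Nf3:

♜ ♞ ♝ ♛ ♚ ♝ ♞ ♜
♟ ♟ ♟ ♟ ♟ ♟ ♟ ♟
· · · · · · · ·
· · · · · · · ·
· · · · · · · ·
· · · · · ♘ · ·
♙ ♙ ♙ ♙ ♙ ♙ ♙ ♙
♖ ♘ ♗ ♕ ♔ ♗ · ♖


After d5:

♜ ♞ ♝ ♛ ♚ ♝ ♞ ♜
♟ ♟ ♟ · ♟ ♟ ♟ ♟
· · · · · · · ·
· · · ♟ · · · ·
· · · · · · · ·
· · · · · ♘ · ·
♙ ♙ ♙ ♙ ♙ ♙ ♙ ♙
♖ ♘ ♗ ♕ ♔ ♗ · ♖


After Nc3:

♜ ♞ ♝ ♛ ♚ ♝ ♞ ♜
♟ ♟ ♟ · ♟ ♟ ♟ ♟
· · · · · · · ·
· · · ♟ · · · ·
· · · · · · · ·
· · ♘ · · ♘ · ·
♙ ♙ ♙ ♙ ♙ ♙ ♙ ♙
♖ · ♗ ♕ ♔ ♗ · ♖


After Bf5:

♜ ♞ · ♛ ♚ ♝ ♞ ♜
♟ ♟ ♟ · ♟ ♟ ♟ ♟
· · · · · · · ·
· · · ♟ · ♝ · ·
· · · · · · · ·
· · ♘ · · ♘ · ·
♙ ♙ ♙ ♙ ♙ ♙ ♙ ♙
♖ · ♗ ♕ ♔ ♗ · ♖



  a b c d e f g h
  ─────────────────
8│♜ ♞ · ♛ ♚ ♝ ♞ ♜│8
7│♟ ♟ ♟ · ♟ ♟ ♟ ♟│7
6│· · · · · · · ·│6
5│· · · ♟ · ♝ · ·│5
4│· · · · · · · ·│4
3│· · ♘ · · ♘ · ·│3
2│♙ ♙ ♙ ♙ ♙ ♙ ♙ ♙│2
1│♖ · ♗ ♕ ♔ ♗ · ♖│1
  ─────────────────
  a b c d e f g h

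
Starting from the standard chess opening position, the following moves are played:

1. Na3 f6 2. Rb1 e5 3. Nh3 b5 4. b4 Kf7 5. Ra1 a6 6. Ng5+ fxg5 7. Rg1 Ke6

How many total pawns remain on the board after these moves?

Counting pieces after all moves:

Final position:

  a b c d e f g h
  ─────────────────
8│♜ ♞ ♝ ♛ · ♝ ♞ ♜│8
7│· · ♟ ♟ · · ♟ ♟│7
6│♟ · · · ♚ · · ·│6
5│· ♟ · · ♟ · ♟ ·│5
4│· ♙ · · · · · ·│4
3│♘ · · · · · · ·│3
2│♙ · ♙ ♙ ♙ ♙ ♙ ♙│2
1│♖ · ♗ ♕ ♔ ♗ ♖ ·│1
  ─────────────────
  a b c d e f g h


16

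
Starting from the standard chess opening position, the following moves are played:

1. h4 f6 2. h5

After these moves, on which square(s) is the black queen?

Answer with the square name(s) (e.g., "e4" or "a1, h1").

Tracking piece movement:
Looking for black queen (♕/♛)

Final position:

  a b c d e f g h
  ─────────────────
8│♜ ♞ ♝ ♛ ♚ ♝ ♞ ♜│8
7│♟ ♟ ♟ ♟ ♟ · ♟ ♟│7
6│· · · · · ♟ · ·│6
5│· · · · · · · ♙│5
4│· · · · · · · ·│4
3│· · · · · · · ·│3
2│♙ ♙ ♙ ♙ ♙ ♙ ♙ ·│2
1│♖ ♘ ♗ ♕ ♔ ♗ ♘ ♖│1
  ─────────────────
  a b c d e f g h


d8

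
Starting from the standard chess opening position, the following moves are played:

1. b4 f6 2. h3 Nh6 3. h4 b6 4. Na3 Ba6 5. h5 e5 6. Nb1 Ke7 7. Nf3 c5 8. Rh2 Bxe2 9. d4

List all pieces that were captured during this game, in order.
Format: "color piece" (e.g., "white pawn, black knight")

Tracking captures:
  Bxe2: captured white pawn

white pawn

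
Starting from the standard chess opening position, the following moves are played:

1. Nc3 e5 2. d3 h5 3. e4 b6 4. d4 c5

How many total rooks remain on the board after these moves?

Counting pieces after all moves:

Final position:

  a b c d e f g h
  ─────────────────
8│♜ ♞ ♝ ♛ ♚ ♝ ♞ ♜│8
7│♟ · · ♟ · ♟ ♟ ·│7
6│· ♟ · · · · · ·│6
5│· · ♟ · ♟ · · ♟│5
4│· · · ♙ ♙ · · ·│4
3│· · ♘ · · · · ·│3
2│♙ ♙ ♙ · · ♙ ♙ ♙│2
1│♖ · ♗ ♕ ♔ ♗ ♘ ♖│1
  ─────────────────
  a b c d e f g h


4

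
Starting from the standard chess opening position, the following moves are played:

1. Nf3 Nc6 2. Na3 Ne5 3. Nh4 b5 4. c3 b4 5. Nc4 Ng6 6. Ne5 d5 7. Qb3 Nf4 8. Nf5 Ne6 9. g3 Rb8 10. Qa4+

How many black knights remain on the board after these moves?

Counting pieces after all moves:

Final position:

  a b c d e f g h
  ─────────────────
8│· ♜ ♝ ♛ ♚ ♝ ♞ ♜│8
7│♟ · ♟ · ♟ ♟ ♟ ♟│7
6│· · · · ♞ · · ·│6
5│· · · ♟ ♘ ♘ · ·│5
4│♕ ♟ · · · · · ·│4
3│· · ♙ · · · ♙ ·│3
2│♙ ♙ · ♙ ♙ ♙ · ♙│2
1│♖ · ♗ · ♔ ♗ · ♖│1
  ─────────────────
  a b c d e f g h


2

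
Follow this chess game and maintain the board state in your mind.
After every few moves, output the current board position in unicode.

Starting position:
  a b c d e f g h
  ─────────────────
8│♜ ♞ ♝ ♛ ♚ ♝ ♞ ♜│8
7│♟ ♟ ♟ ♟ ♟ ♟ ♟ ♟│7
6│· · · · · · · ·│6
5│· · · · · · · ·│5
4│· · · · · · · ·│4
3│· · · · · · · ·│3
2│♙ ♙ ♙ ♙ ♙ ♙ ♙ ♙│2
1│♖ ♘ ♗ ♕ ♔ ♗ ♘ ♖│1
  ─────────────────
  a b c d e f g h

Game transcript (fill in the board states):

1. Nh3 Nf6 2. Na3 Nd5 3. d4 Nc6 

  a b c d e f g h
  ─────────────────
8│♜ · ♝ ♛ ♚ ♝ · ♜│8
7│♟ ♟ ♟ ♟ ♟ ♟ ♟ ♟│7
6│· · ♞ · · · · ·│6
5│· · · ♞ · · · ·│5
4│· · · ♙ · · · ·│4
3│♘ · · · · · · ♘│3
2│♙ ♙ ♙ · ♙ ♙ ♙ ♙│2
1│♖ · ♗ ♕ ♔ ♗ · ♖│1
  ─────────────────
  a b c d e f g h

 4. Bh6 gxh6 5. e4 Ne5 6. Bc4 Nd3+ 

  a b c d e f g h
  ─────────────────
8│♜ · ♝ ♛ ♚ ♝ · ♜│8
7│♟ ♟ ♟ ♟ ♟ ♟ · ♟│7
6│· · · · · · · ♟│6
5│· · · ♞ · · · ·│5
4│· · ♗ ♙ ♙ · · ·│4
3│♘ · · ♞ · · · ♘│3
2│♙ ♙ ♙ · · ♙ ♙ ♙│2
1│♖ · · ♕ ♔ · · ♖│1
  ─────────────────
  a b c d e f g h

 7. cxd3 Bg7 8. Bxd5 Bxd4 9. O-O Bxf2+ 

  a b c d e f g h
  ─────────────────
8│♜ · ♝ ♛ ♚ · · ♜│8
7│♟ ♟ ♟ ♟ ♟ ♟ · ♟│7
6│· · · · · · · ♟│6
5│· · · ♗ · · · ·│5
4│· · · · ♙ · · ·│4
3│♘ · · ♙ · · · ♘│3
2│♙ ♙ · · · ♝ ♙ ♙│2
1│♖ · · ♕ · ♖ ♔ ·│1
  ─────────────────
  a b c d e f g h

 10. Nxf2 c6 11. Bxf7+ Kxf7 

  a b c d e f g h
  ─────────────────
8│♜ · ♝ ♛ · · · ♜│8
7│♟ ♟ · ♟ ♟ ♚ · ♟│7
6│· · ♟ · · · · ♟│6
5│· · · · · · · ·│5
4│· · · · ♙ · · ·│4
3│♘ · · ♙ · · · ·│3
2│♙ ♙ · · · ♘ ♙ ♙│2
1│♖ · · ♕ · ♖ ♔ ·│1
  ─────────────────
  a b c d e f g h


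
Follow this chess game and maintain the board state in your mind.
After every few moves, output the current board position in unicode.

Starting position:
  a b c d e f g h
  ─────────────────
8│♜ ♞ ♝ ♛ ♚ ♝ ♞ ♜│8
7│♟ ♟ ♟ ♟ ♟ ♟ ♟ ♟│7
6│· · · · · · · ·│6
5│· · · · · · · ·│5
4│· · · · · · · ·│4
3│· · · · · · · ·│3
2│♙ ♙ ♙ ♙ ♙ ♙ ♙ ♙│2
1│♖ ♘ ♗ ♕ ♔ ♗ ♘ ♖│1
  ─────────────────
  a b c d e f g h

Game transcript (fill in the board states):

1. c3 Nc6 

  a b c d e f g h
  ─────────────────
8│♜ · ♝ ♛ ♚ ♝ ♞ ♜│8
7│♟ ♟ ♟ ♟ ♟ ♟ ♟ ♟│7
6│· · ♞ · · · · ·│6
5│· · · · · · · ·│5
4│· · · · · · · ·│4
3│· · ♙ · · · · ·│3
2│♙ ♙ · ♙ ♙ ♙ ♙ ♙│2
1│♖ ♘ ♗ ♕ ♔ ♗ ♘ ♖│1
  ─────────────────
  a b c d e f g h

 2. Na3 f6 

  a b c d e f g h
  ─────────────────
8│♜ · ♝ ♛ ♚ ♝ ♞ ♜│8
7│♟ ♟ ♟ ♟ ♟ · ♟ ♟│7
6│· · ♞ · · ♟ · ·│6
5│· · · · · · · ·│5
4│· · · · · · · ·│4
3│♘ · ♙ · · · · ·│3
2│♙ ♙ · ♙ ♙ ♙ ♙ ♙│2
1│♖ · ♗ ♕ ♔ ♗ ♘ ♖│1
  ─────────────────
  a b c d e f g h

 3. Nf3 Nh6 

  a b c d e f g h
  ─────────────────
8│♜ · ♝ ♛ ♚ ♝ · ♜│8
7│♟ ♟ ♟ ♟ ♟ · ♟ ♟│7
6│· · ♞ · · ♟ · ♞│6
5│· · · · · · · ·│5
4│· · · · · · · ·│4
3│♘ · ♙ · · ♘ · ·│3
2│♙ ♙ · ♙ ♙ ♙ ♙ ♙│2
1│♖ · ♗ ♕ ♔ ♗ · ♖│1
  ─────────────────
  a b c d e f g h



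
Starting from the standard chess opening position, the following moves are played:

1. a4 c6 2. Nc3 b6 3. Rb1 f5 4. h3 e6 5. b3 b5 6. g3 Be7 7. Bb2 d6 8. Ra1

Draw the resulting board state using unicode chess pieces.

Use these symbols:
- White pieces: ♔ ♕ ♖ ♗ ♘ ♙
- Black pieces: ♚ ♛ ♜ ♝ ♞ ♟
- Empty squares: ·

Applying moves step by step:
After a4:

♜ ♞ ♝ ♛ ♚ ♝ ♞ ♜
♟ ♟ ♟ ♟ ♟ ♟ ♟ ♟
· · · · · · · ·
· · · · · · · ·
♙ · · · · · · ·
· · · · · · · ·
· ♙ ♙ ♙ ♙ ♙ ♙ ♙
♖ ♘ ♗ ♕ ♔ ♗ ♘ ♖


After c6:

♜ ♞ ♝ ♛ ♚ ♝ ♞ ♜
♟ ♟ · ♟ ♟ ♟ ♟ ♟
· · ♟ · · · · ·
· · · · · · · ·
♙ · · · · · · ·
· · · · · · · ·
· ♙ ♙ ♙ ♙ ♙ ♙ ♙
♖ ♘ ♗ ♕ ♔ ♗ ♘ ♖


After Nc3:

♜ ♞ ♝ ♛ ♚ ♝ ♞ ♜
♟ ♟ · ♟ ♟ ♟ ♟ ♟
· · ♟ · · · · ·
· · · · · · · ·
♙ · · · · · · ·
· · ♘ · · · · ·
· ♙ ♙ ♙ ♙ ♙ ♙ ♙
♖ · ♗ ♕ ♔ ♗ ♘ ♖


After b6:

♜ ♞ ♝ ♛ ♚ ♝ ♞ ♜
♟ · · ♟ ♟ ♟ ♟ ♟
· ♟ ♟ · · · · ·
· · · · · · · ·
♙ · · · · · · ·
· · ♘ · · · · ·
· ♙ ♙ ♙ ♙ ♙ ♙ ♙
♖ · ♗ ♕ ♔ ♗ ♘ ♖


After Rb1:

♜ ♞ ♝ ♛ ♚ ♝ ♞ ♜
♟ · · ♟ ♟ ♟ ♟ ♟
· ♟ ♟ · · · · ·
· · · · · · · ·
♙ · · · · · · ·
· · ♘ · · · · ·
· ♙ ♙ ♙ ♙ ♙ ♙ ♙
· ♖ ♗ ♕ ♔ ♗ ♘ ♖


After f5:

♜ ♞ ♝ ♛ ♚ ♝ ♞ ♜
♟ · · ♟ ♟ · ♟ ♟
· ♟ ♟ · · · · ·
· · · · · ♟ · ·
♙ · · · · · · ·
· · ♘ · · · · ·
· ♙ ♙ ♙ ♙ ♙ ♙ ♙
· ♖ ♗ ♕ ♔ ♗ ♘ ♖


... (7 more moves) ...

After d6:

♜ ♞ ♝ ♛ ♚ · ♞ ♜
♟ · · · ♝ · ♟ ♟
· · ♟ ♟ ♟ · · ·
· ♟ · · · ♟ · ·
♙ · · · · · · ·
· ♙ ♘ · · · ♙ ♙
· ♗ ♙ ♙ ♙ ♙ · ·
· ♖ · ♕ ♔ ♗ ♘ ♖


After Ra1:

♜ ♞ ♝ ♛ ♚ · ♞ ♜
♟ · · · ♝ · ♟ ♟
· · ♟ ♟ ♟ · · ·
· ♟ · · · ♟ · ·
♙ · · · · · · ·
· ♙ ♘ · · · ♙ ♙
· ♗ ♙ ♙ ♙ ♙ · ·
♖ · · ♕ ♔ ♗ ♘ ♖



  a b c d e f g h
  ─────────────────
8│♜ ♞ ♝ ♛ ♚ · ♞ ♜│8
7│♟ · · · ♝ · ♟ ♟│7
6│· · ♟ ♟ ♟ · · ·│6
5│· ♟ · · · ♟ · ·│5
4│♙ · · · · · · ·│4
3│· ♙ ♘ · · · ♙ ♙│3
2│· ♗ ♙ ♙ ♙ ♙ · ·│2
1│♖ · · ♕ ♔ ♗ ♘ ♖│1
  ─────────────────
  a b c d e f g h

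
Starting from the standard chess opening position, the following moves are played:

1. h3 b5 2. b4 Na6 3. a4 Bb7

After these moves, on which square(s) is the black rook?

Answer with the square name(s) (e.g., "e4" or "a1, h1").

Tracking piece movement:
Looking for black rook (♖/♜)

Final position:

  a b c d e f g h
  ─────────────────
8│♜ · · ♛ ♚ ♝ ♞ ♜│8
7│♟ ♝ ♟ ♟ ♟ ♟ ♟ ♟│7
6│♞ · · · · · · ·│6
5│· ♟ · · · · · ·│5
4│♙ ♙ · · · · · ·│4
3│· · · · · · · ♙│3
2│· · ♙ ♙ ♙ ♙ ♙ ·│2
1│♖ ♘ ♗ ♕ ♔ ♗ ♘ ♖│1
  ─────────────────
  a b c d e f g h


a8, h8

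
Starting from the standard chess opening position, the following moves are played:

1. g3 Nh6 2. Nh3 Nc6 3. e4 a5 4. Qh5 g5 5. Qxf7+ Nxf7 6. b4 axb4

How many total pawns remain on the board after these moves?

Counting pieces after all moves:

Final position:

  a b c d e f g h
  ─────────────────
8│♜ · ♝ ♛ ♚ ♝ · ♜│8
7│· ♟ ♟ ♟ ♟ ♞ · ♟│7
6│· · ♞ · · · · ·│6
5│· · · · · · ♟ ·│5
4│· ♟ · · ♙ · · ·│4
3│· · · · · · ♙ ♘│3
2│♙ · ♙ ♙ · ♙ · ♙│2
1│♖ ♘ ♗ · ♔ ♗ · ♖│1
  ─────────────────
  a b c d e f g h


14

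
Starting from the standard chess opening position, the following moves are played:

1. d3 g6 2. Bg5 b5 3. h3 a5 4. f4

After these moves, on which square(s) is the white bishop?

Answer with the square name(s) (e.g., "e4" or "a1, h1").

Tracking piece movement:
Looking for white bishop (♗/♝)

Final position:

  a b c d e f g h
  ─────────────────
8│♜ ♞ ♝ ♛ ♚ ♝ ♞ ♜│8
7│· · ♟ ♟ ♟ ♟ · ♟│7
6│· · · · · · ♟ ·│6
5│♟ ♟ · · · · ♗ ·│5
4│· · · · · ♙ · ·│4
3│· · · ♙ · · · ♙│3
2│♙ ♙ ♙ · ♙ · ♙ ·│2
1│♖ ♘ · ♕ ♔ ♗ ♘ ♖│1
  ─────────────────
  a b c d e f g h


f1, g5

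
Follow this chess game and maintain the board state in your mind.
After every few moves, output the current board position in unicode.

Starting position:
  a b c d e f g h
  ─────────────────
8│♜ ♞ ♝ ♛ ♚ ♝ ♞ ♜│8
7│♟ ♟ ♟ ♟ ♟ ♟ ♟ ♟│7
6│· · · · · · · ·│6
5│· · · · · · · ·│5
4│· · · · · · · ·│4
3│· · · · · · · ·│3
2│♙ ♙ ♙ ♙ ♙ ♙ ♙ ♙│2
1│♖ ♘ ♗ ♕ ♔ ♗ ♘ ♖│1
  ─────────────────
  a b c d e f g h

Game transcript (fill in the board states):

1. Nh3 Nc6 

  a b c d e f g h
  ─────────────────
8│♜ · ♝ ♛ ♚ ♝ ♞ ♜│8
7│♟ ♟ ♟ ♟ ♟ ♟ ♟ ♟│7
6│· · ♞ · · · · ·│6
5│· · · · · · · ·│5
4│· · · · · · · ·│4
3│· · · · · · · ♘│3
2│♙ ♙ ♙ ♙ ♙ ♙ ♙ ♙│2
1│♖ ♘ ♗ ♕ ♔ ♗ · ♖│1
  ─────────────────
  a b c d e f g h

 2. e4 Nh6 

  a b c d e f g h
  ─────────────────
8│♜ · ♝ ♛ ♚ ♝ · ♜│8
7│♟ ♟ ♟ ♟ ♟ ♟ ♟ ♟│7
6│· · ♞ · · · · ♞│6
5│· · · · · · · ·│5
4│· · · · ♙ · · ·│4
3│· · · · · · · ♘│3
2│♙ ♙ ♙ ♙ · ♙ ♙ ♙│2
1│♖ ♘ ♗ ♕ ♔ ♗ · ♖│1
  ─────────────────
  a b c d e f g h

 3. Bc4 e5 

  a b c d e f g h
  ─────────────────
8│♜ · ♝ ♛ ♚ ♝ · ♜│8
7│♟ ♟ ♟ ♟ · ♟ ♟ ♟│7
6│· · ♞ · · · · ♞│6
5│· · · · ♟ · · ·│5
4│· · ♗ · ♙ · · ·│4
3│· · · · · · · ♘│3
2│♙ ♙ ♙ ♙ · ♙ ♙ ♙│2
1│♖ ♘ ♗ ♕ ♔ · · ♖│1
  ─────────────────
  a b c d e f g h

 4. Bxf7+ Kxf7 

  a b c d e f g h
  ─────────────────
8│♜ · ♝ ♛ · ♝ · ♜│8
7│♟ ♟ ♟ ♟ · ♚ ♟ ♟│7
6│· · ♞ · · · · ♞│6
5│· · · · ♟ · · ·│5
4│· · · · ♙ · · ·│4
3│· · · · · · · ♘│3
2│♙ ♙ ♙ ♙ · ♙ ♙ ♙│2
1│♖ ♘ ♗ ♕ ♔ · · ♖│1
  ─────────────────
  a b c d e f g h

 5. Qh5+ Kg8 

  a b c d e f g h
  ─────────────────
8│♜ · ♝ ♛ · ♝ ♚ ♜│8
7│♟ ♟ ♟ ♟ · · ♟ ♟│7
6│· · ♞ · · · · ♞│6
5│· · · · ♟ · · ♕│5
4│· · · · ♙ · · ·│4
3│· · · · · · · ♘│3
2│♙ ♙ ♙ ♙ · ♙ ♙ ♙│2
1│♖ ♘ ♗ · ♔ · · ♖│1
  ─────────────────
  a b c d e f g h



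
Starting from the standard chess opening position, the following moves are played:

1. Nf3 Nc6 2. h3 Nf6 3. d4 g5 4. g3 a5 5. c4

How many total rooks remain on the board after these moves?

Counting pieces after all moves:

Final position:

  a b c d e f g h
  ─────────────────
8│♜ · ♝ ♛ ♚ ♝ · ♜│8
7│· ♟ ♟ ♟ ♟ ♟ · ♟│7
6│· · ♞ · · ♞ · ·│6
5│♟ · · · · · ♟ ·│5
4│· · ♙ ♙ · · · ·│4
3│· · · · · ♘ ♙ ♙│3
2│♙ ♙ · · ♙ ♙ · ·│2
1│♖ ♘ ♗ ♕ ♔ ♗ · ♖│1
  ─────────────────
  a b c d e f g h


4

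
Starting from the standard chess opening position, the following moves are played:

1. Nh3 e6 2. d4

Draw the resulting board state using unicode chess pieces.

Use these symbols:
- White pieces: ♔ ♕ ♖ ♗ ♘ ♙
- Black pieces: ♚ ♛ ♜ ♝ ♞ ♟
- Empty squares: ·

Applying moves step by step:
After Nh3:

♜ ♞ ♝ ♛ ♚ ♝ ♞ ♜
♟ ♟ ♟ ♟ ♟ ♟ ♟ ♟
· · · · · · · ·
· · · · · · · ·
· · · · · · · ·
· · · · · · · ♘
♙ ♙ ♙ ♙ ♙ ♙ ♙ ♙
♖ ♘ ♗ ♕ ♔ ♗ · ♖


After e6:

♜ ♞ ♝ ♛ ♚ ♝ ♞ ♜
♟ ♟ ♟ ♟ · ♟ ♟ ♟
· · · · ♟ · · ·
· · · · · · · ·
· · · · · · · ·
· · · · · · · ♘
♙ ♙ ♙ ♙ ♙ ♙ ♙ ♙
♖ ♘ ♗ ♕ ♔ ♗ · ♖


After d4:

♜ ♞ ♝ ♛ ♚ ♝ ♞ ♜
♟ ♟ ♟ ♟ · ♟ ♟ ♟
· · · · ♟ · · ·
· · · · · · · ·
· · · ♙ · · · ·
· · · · · · · ♘
♙ ♙ ♙ · ♙ ♙ ♙ ♙
♖ ♘ ♗ ♕ ♔ ♗ · ♖



  a b c d e f g h
  ─────────────────
8│♜ ♞ ♝ ♛ ♚ ♝ ♞ ♜│8
7│♟ ♟ ♟ ♟ · ♟ ♟ ♟│7
6│· · · · ♟ · · ·│6
5│· · · · · · · ·│5
4│· · · ♙ · · · ·│4
3│· · · · · · · ♘│3
2│♙ ♙ ♙ · ♙ ♙ ♙ ♙│2
1│♖ ♘ ♗ ♕ ♔ ♗ · ♖│1
  ─────────────────
  a b c d e f g h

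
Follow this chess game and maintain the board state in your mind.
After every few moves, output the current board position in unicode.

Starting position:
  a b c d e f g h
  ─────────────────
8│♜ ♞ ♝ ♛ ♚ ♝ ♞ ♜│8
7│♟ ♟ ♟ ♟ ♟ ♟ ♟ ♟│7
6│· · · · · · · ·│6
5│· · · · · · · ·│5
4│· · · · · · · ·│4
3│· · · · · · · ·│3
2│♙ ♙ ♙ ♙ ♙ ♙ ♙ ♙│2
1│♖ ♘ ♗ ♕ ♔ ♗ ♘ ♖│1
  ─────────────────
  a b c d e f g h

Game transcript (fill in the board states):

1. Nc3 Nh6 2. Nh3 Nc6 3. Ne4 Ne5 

  a b c d e f g h
  ─────────────────
8│♜ · ♝ ♛ ♚ ♝ · ♜│8
7│♟ ♟ ♟ ♟ ♟ ♟ ♟ ♟│7
6│· · · · · · · ♞│6
5│· · · · ♞ · · ·│5
4│· · · · ♘ · · ·│4
3│· · · · · · · ♘│3
2│♙ ♙ ♙ ♙ ♙ ♙ ♙ ♙│2
1│♖ · ♗ ♕ ♔ ♗ · ♖│1
  ─────────────────
  a b c d e f g h

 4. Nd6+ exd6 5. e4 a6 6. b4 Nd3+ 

  a b c d e f g h
  ─────────────────
8│♜ · ♝ ♛ ♚ ♝ · ♜│8
7│· ♟ ♟ ♟ · ♟ ♟ ♟│7
6│♟ · · ♟ · · · ♞│6
5│· · · · · · · ·│5
4│· ♙ · · ♙ · · ·│4
3│· · · ♞ · · · ♘│3
2│♙ · ♙ ♙ · ♙ ♙ ♙│2
1│♖ · ♗ ♕ ♔ ♗ · ♖│1
  ─────────────────
  a b c d e f g h

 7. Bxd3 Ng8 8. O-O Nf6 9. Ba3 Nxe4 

  a b c d e f g h
  ─────────────────
8│♜ · ♝ ♛ ♚ ♝ · ♜│8
7│· ♟ ♟ ♟ · ♟ ♟ ♟│7
6│♟ · · ♟ · · · ·│6
5│· · · · · · · ·│5
4│· ♙ · · ♞ · · ·│4
3│♗ · · ♗ · · · ♘│3
2│♙ · ♙ ♙ · ♙ ♙ ♙│2
1│♖ · · ♕ · ♖ ♔ ·│1
  ─────────────────
  a b c d e f g h

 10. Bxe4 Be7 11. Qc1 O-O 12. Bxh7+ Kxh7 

  a b c d e f g h
  ─────────────────
8│♜ · ♝ ♛ · ♜ · ·│8
7│· ♟ ♟ ♟ ♝ ♟ ♟ ♚│7
6│♟ · · ♟ · · · ·│6
5│· · · · · · · ·│5
4│· ♙ · · · · · ·│4
3│♗ · · · · · · ♘│3
2│♙ · ♙ ♙ · ♙ ♙ ♙│2
1│♖ · ♕ · · ♖ ♔ ·│1
  ─────────────────
  a b c d e f g h

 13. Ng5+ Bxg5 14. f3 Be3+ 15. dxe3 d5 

  a b c d e f g h
  ─────────────────
8│♜ · ♝ ♛ · ♜ · ·│8
7│· ♟ ♟ ♟ · ♟ ♟ ♚│7
6│♟ · · · · · · ·│6
5│· · · ♟ · · · ·│5
4│· ♙ · · · · · ·│4
3│♗ · · · ♙ ♙ · ·│3
2│♙ · ♙ · · · ♙ ♙│2
1│♖ · ♕ · · ♖ ♔ ·│1
  ─────────────────
  a b c d e f g h



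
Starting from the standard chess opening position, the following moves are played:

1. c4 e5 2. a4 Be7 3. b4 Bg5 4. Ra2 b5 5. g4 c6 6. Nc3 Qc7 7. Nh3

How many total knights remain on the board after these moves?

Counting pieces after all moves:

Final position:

  a b c d e f g h
  ─────────────────
8│♜ ♞ ♝ · ♚ · ♞ ♜│8
7│♟ · ♛ ♟ · ♟ ♟ ♟│7
6│· · ♟ · · · · ·│6
5│· ♟ · · ♟ · ♝ ·│5
4│♙ ♙ ♙ · · · ♙ ·│4
3│· · ♘ · · · · ♘│3
2│♖ · · ♙ ♙ ♙ · ♙│2
1│· · ♗ ♕ ♔ ♗ · ♖│1
  ─────────────────
  a b c d e f g h


4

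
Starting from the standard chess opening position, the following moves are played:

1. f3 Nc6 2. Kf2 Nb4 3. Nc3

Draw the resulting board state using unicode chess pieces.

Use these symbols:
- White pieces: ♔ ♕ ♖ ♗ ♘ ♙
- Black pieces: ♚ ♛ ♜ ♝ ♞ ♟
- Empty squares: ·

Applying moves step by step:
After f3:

♜ ♞ ♝ ♛ ♚ ♝ ♞ ♜
♟ ♟ ♟ ♟ ♟ ♟ ♟ ♟
· · · · · · · ·
· · · · · · · ·
· · · · · · · ·
· · · · · ♙ · ·
♙ ♙ ♙ ♙ ♙ · ♙ ♙
♖ ♘ ♗ ♕ ♔ ♗ ♘ ♖


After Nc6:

♜ · ♝ ♛ ♚ ♝ ♞ ♜
♟ ♟ ♟ ♟ ♟ ♟ ♟ ♟
· · ♞ · · · · ·
· · · · · · · ·
· · · · · · · ·
· · · · · ♙ · ·
♙ ♙ ♙ ♙ ♙ · ♙ ♙
♖ ♘ ♗ ♕ ♔ ♗ ♘ ♖


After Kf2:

♜ · ♝ ♛ ♚ ♝ ♞ ♜
♟ ♟ ♟ ♟ ♟ ♟ ♟ ♟
· · ♞ · · · · ·
· · · · · · · ·
· · · · · · · ·
· · · · · ♙ · ·
♙ ♙ ♙ ♙ ♙ ♔ ♙ ♙
♖ ♘ ♗ ♕ · ♗ ♘ ♖


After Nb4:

♜ · ♝ ♛ ♚ ♝ ♞ ♜
♟ ♟ ♟ ♟ ♟ ♟ ♟ ♟
· · · · · · · ·
· · · · · · · ·
· ♞ · · · · · ·
· · · · · ♙ · ·
♙ ♙ ♙ ♙ ♙ ♔ ♙ ♙
♖ ♘ ♗ ♕ · ♗ ♘ ♖


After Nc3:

♜ · ♝ ♛ ♚ ♝ ♞ ♜
♟ ♟ ♟ ♟ ♟ ♟ ♟ ♟
· · · · · · · ·
· · · · · · · ·
· ♞ · · · · · ·
· · ♘ · · ♙ · ·
♙ ♙ ♙ ♙ ♙ ♔ ♙ ♙
♖ · ♗ ♕ · ♗ ♘ ♖



  a b c d e f g h
  ─────────────────
8│♜ · ♝ ♛ ♚ ♝ ♞ ♜│8
7│♟ ♟ ♟ ♟ ♟ ♟ ♟ ♟│7
6│· · · · · · · ·│6
5│· · · · · · · ·│5
4│· ♞ · · · · · ·│4
3│· · ♘ · · ♙ · ·│3
2│♙ ♙ ♙ ♙ ♙ ♔ ♙ ♙│2
1│♖ · ♗ ♕ · ♗ ♘ ♖│1
  ─────────────────
  a b c d e f g h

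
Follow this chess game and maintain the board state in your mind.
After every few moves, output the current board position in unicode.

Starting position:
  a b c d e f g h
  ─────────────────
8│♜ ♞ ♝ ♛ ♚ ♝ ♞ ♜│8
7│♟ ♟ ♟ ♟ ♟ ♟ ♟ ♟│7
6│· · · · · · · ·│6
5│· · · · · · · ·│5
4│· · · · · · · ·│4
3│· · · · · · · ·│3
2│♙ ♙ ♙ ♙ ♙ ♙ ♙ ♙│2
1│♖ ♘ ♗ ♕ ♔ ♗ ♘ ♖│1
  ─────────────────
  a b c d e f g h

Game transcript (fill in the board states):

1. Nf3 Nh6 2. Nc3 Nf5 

  a b c d e f g h
  ─────────────────
8│♜ ♞ ♝ ♛ ♚ ♝ · ♜│8
7│♟ ♟ ♟ ♟ ♟ ♟ ♟ ♟│7
6│· · · · · · · ·│6
5│· · · · · ♞ · ·│5
4│· · · · · · · ·│4
3│· · ♘ · · ♘ · ·│3
2│♙ ♙ ♙ ♙ ♙ ♙ ♙ ♙│2
1│♖ · ♗ ♕ ♔ ♗ · ♖│1
  ─────────────────
  a b c d e f g h

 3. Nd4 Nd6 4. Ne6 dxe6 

  a b c d e f g h
  ─────────────────
8│♜ ♞ ♝ ♛ ♚ ♝ · ♜│8
7│♟ ♟ ♟ · ♟ ♟ ♟ ♟│7
6│· · · ♞ ♟ · · ·│6
5│· · · · · · · ·│5
4│· · · · · · · ·│4
3│· · ♘ · · · · ·│3
2│♙ ♙ ♙ ♙ ♙ ♙ ♙ ♙│2
1│♖ · ♗ ♕ ♔ ♗ · ♖│1
  ─────────────────
  a b c d e f g h

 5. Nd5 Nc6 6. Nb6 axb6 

  a b c d e f g h
  ─────────────────
8│♜ · ♝ ♛ ♚ ♝ · ♜│8
7│· ♟ ♟ · ♟ ♟ ♟ ♟│7
6│· ♟ ♞ ♞ ♟ · · ·│6
5│· · · · · · · ·│5
4│· · · · · · · ·│4
3│· · · · · · · ·│3
2│♙ ♙ ♙ ♙ ♙ ♙ ♙ ♙│2
1│♖ · ♗ ♕ ♔ ♗ · ♖│1
  ─────────────────
  a b c d e f g h

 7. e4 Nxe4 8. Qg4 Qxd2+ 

  a b c d e f g h
  ─────────────────
8│♜ · ♝ · ♚ ♝ · ♜│8
7│· ♟ ♟ · ♟ ♟ ♟ ♟│7
6│· ♟ ♞ · ♟ · · ·│6
5│· · · · · · · ·│5
4│· · · · ♞ · ♕ ·│4
3│· · · · · · · ·│3
2│♙ ♙ ♙ ♛ · ♙ ♙ ♙│2
1│♖ · ♗ · ♔ ♗ · ♖│1
  ─────────────────
  a b c d e f g h

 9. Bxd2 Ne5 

  a b c d e f g h
  ─────────────────
8│♜ · ♝ · ♚ ♝ · ♜│8
7│· ♟ ♟ · ♟ ♟ ♟ ♟│7
6│· ♟ · · ♟ · · ·│6
5│· · · · ♞ · · ·│5
4│· · · · ♞ · ♕ ·│4
3│· · · · · · · ·│3
2│♙ ♙ ♙ ♗ · ♙ ♙ ♙│2
1│♖ · · · ♔ ♗ · ♖│1
  ─────────────────
  a b c d e f g h


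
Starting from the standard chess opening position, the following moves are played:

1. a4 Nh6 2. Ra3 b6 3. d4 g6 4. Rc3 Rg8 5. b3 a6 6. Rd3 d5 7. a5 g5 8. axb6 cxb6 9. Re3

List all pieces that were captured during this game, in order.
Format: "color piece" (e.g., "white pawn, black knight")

Tracking captures:
  axb6: captured black pawn
  cxb6: captured white pawn

black pawn, white pawn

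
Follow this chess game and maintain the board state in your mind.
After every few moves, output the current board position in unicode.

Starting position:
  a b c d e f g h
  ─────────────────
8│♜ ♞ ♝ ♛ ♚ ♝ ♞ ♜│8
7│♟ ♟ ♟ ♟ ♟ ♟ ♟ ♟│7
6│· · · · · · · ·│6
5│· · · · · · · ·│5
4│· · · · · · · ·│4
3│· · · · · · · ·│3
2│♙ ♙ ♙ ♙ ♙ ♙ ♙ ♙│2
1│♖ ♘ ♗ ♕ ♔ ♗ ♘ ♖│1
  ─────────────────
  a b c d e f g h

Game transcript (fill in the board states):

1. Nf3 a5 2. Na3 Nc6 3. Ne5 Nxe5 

  a b c d e f g h
  ─────────────────
8│♜ · ♝ ♛ ♚ ♝ ♞ ♜│8
7│· ♟ ♟ ♟ ♟ ♟ ♟ ♟│7
6│· · · · · · · ·│6
5│♟ · · · ♞ · · ·│5
4│· · · · · · · ·│4
3│♘ · · · · · · ·│3
2│♙ ♙ ♙ ♙ ♙ ♙ ♙ ♙│2
1│♖ · ♗ ♕ ♔ ♗ · ♖│1
  ─────────────────
  a b c d e f g h

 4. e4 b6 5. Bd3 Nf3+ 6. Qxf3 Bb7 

  a b c d e f g h
  ─────────────────
8│♜ · · ♛ ♚ ♝ ♞ ♜│8
7│· ♝ ♟ ♟ ♟ ♟ ♟ ♟│7
6│· ♟ · · · · · ·│6
5│♟ · · · · · · ·│5
4│· · · · ♙ · · ·│4
3│♘ · · ♗ · ♕ · ·│3
2│♙ ♙ ♙ ♙ · ♙ ♙ ♙│2
1│♖ · ♗ · ♔ · · ♖│1
  ─────────────────
  a b c d e f g h

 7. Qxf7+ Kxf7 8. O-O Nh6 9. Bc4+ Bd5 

  a b c d e f g h
  ─────────────────
8│♜ · · ♛ · ♝ · ♜│8
7│· · ♟ ♟ ♟ ♚ ♟ ♟│7
6│· ♟ · · · · · ♞│6
5│♟ · · ♝ · · · ·│5
4│· · ♗ · ♙ · · ·│4
3│♘ · · · · · · ·│3
2│♙ ♙ ♙ ♙ · ♙ ♙ ♙│2
1│♖ · ♗ · · ♖ ♔ ·│1
  ─────────────────
  a b c d e f g h

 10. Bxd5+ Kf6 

  a b c d e f g h
  ─────────────────
8│♜ · · ♛ · ♝ · ♜│8
7│· · ♟ ♟ ♟ · ♟ ♟│7
6│· ♟ · · · ♚ · ♞│6
5│♟ · · ♗ · · · ·│5
4│· · · · ♙ · · ·│4
3│♘ · · · · · · ·│3
2│♙ ♙ ♙ ♙ · ♙ ♙ ♙│2
1│♖ · ♗ · · ♖ ♔ ·│1
  ─────────────────
  a b c d e f g h


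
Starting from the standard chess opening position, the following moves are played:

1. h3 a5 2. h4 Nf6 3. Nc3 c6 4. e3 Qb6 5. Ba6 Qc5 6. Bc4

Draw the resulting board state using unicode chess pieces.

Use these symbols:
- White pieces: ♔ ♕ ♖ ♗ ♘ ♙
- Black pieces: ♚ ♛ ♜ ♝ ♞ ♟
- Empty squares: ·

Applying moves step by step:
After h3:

♜ ♞ ♝ ♛ ♚ ♝ ♞ ♜
♟ ♟ ♟ ♟ ♟ ♟ ♟ ♟
· · · · · · · ·
· · · · · · · ·
· · · · · · · ·
· · · · · · · ♙
♙ ♙ ♙ ♙ ♙ ♙ ♙ ·
♖ ♘ ♗ ♕ ♔ ♗ ♘ ♖


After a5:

♜ ♞ ♝ ♛ ♚ ♝ ♞ ♜
· ♟ ♟ ♟ ♟ ♟ ♟ ♟
· · · · · · · ·
♟ · · · · · · ·
· · · · · · · ·
· · · · · · · ♙
♙ ♙ ♙ ♙ ♙ ♙ ♙ ·
♖ ♘ ♗ ♕ ♔ ♗ ♘ ♖


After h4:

♜ ♞ ♝ ♛ ♚ ♝ ♞ ♜
· ♟ ♟ ♟ ♟ ♟ ♟ ♟
· · · · · · · ·
♟ · · · · · · ·
· · · · · · · ♙
· · · · · · · ·
♙ ♙ ♙ ♙ ♙ ♙ ♙ ·
♖ ♘ ♗ ♕ ♔ ♗ ♘ ♖


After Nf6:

♜ ♞ ♝ ♛ ♚ ♝ · ♜
· ♟ ♟ ♟ ♟ ♟ ♟ ♟
· · · · · ♞ · ·
♟ · · · · · · ·
· · · · · · · ♙
· · · · · · · ·
♙ ♙ ♙ ♙ ♙ ♙ ♙ ·
♖ ♘ ♗ ♕ ♔ ♗ ♘ ♖


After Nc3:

♜ ♞ ♝ ♛ ♚ ♝ · ♜
· ♟ ♟ ♟ ♟ ♟ ♟ ♟
· · · · · ♞ · ·
♟ · · · · · · ·
· · · · · · · ♙
· · ♘ · · · · ·
♙ ♙ ♙ ♙ ♙ ♙ ♙ ·
♖ · ♗ ♕ ♔ ♗ ♘ ♖


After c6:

♜ ♞ ♝ ♛ ♚ ♝ · ♜
· ♟ · ♟ ♟ ♟ ♟ ♟
· · ♟ · · ♞ · ·
♟ · · · · · · ·
· · · · · · · ♙
· · ♘ · · · · ·
♙ ♙ ♙ ♙ ♙ ♙ ♙ ·
♖ · ♗ ♕ ♔ ♗ ♘ ♖


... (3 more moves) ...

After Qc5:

♜ ♞ ♝ · ♚ ♝ · ♜
· ♟ · ♟ ♟ ♟ ♟ ♟
♗ · ♟ · · ♞ · ·
♟ · ♛ · · · · ·
· · · · · · · ♙
· · ♘ · ♙ · · ·
♙ ♙ ♙ ♙ · ♙ ♙ ·
♖ · ♗ ♕ ♔ · ♘ ♖


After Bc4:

♜ ♞ ♝ · ♚ ♝ · ♜
· ♟ · ♟ ♟ ♟ ♟ ♟
· · ♟ · · ♞ · ·
♟ · ♛ · · · · ·
· · ♗ · · · · ♙
· · ♘ · ♙ · · ·
♙ ♙ ♙ ♙ · ♙ ♙ ·
♖ · ♗ ♕ ♔ · ♘ ♖



  a b c d e f g h
  ─────────────────
8│♜ ♞ ♝ · ♚ ♝ · ♜│8
7│· ♟ · ♟ ♟ ♟ ♟ ♟│7
6│· · ♟ · · ♞ · ·│6
5│♟ · ♛ · · · · ·│5
4│· · ♗ · · · · ♙│4
3│· · ♘ · ♙ · · ·│3
2│♙ ♙ ♙ ♙ · ♙ ♙ ·│2
1│♖ · ♗ ♕ ♔ · ♘ ♖│1
  ─────────────────
  a b c d e f g h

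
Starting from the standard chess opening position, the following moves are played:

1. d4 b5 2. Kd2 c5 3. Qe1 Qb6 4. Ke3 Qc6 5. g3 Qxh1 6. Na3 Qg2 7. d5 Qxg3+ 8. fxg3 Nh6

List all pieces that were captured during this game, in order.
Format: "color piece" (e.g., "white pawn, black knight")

Tracking captures:
  Qxh1: captured white rook
  Qxg3+: captured white pawn
  fxg3: captured black queen

white rook, white pawn, black queen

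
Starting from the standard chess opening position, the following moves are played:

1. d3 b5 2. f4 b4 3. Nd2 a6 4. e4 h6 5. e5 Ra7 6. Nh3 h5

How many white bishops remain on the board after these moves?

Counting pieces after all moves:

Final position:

  a b c d e f g h
  ─────────────────
8│· ♞ ♝ ♛ ♚ ♝ ♞ ♜│8
7│♜ · ♟ ♟ ♟ ♟ ♟ ·│7
6│♟ · · · · · · ·│6
5│· · · · ♙ · · ♟│5
4│· ♟ · · · ♙ · ·│4
3│· · · ♙ · · · ♘│3
2│♙ ♙ ♙ ♘ · · ♙ ♙│2
1│♖ · ♗ ♕ ♔ ♗ · ♖│1
  ─────────────────
  a b c d e f g h


2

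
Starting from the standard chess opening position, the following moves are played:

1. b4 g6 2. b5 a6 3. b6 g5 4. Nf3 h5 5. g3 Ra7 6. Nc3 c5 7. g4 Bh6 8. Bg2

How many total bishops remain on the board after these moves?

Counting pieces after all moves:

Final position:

  a b c d e f g h
  ─────────────────
8│· ♞ ♝ ♛ ♚ · ♞ ♜│8
7│♜ ♟ · ♟ ♟ ♟ · ·│7
6│♟ ♙ · · · · · ♝│6
5│· · ♟ · · · ♟ ♟│5
4│· · · · · · ♙ ·│4
3│· · ♘ · · ♘ · ·│3
2│♙ · ♙ ♙ ♙ ♙ ♗ ♙│2
1│♖ · ♗ ♕ ♔ · · ♖│1
  ─────────────────
  a b c d e f g h


4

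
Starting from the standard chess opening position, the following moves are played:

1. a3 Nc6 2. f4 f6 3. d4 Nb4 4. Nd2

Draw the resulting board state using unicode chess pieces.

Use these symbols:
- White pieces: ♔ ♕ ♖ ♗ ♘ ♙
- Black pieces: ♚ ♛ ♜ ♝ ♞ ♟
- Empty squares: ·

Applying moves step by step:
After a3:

♜ ♞ ♝ ♛ ♚ ♝ ♞ ♜
♟ ♟ ♟ ♟ ♟ ♟ ♟ ♟
· · · · · · · ·
· · · · · · · ·
· · · · · · · ·
♙ · · · · · · ·
· ♙ ♙ ♙ ♙ ♙ ♙ ♙
♖ ♘ ♗ ♕ ♔ ♗ ♘ ♖


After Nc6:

♜ · ♝ ♛ ♚ ♝ ♞ ♜
♟ ♟ ♟ ♟ ♟ ♟ ♟ ♟
· · ♞ · · · · ·
· · · · · · · ·
· · · · · · · ·
♙ · · · · · · ·
· ♙ ♙ ♙ ♙ ♙ ♙ ♙
♖ ♘ ♗ ♕ ♔ ♗ ♘ ♖


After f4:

♜ · ♝ ♛ ♚ ♝ ♞ ♜
♟ ♟ ♟ ♟ ♟ ♟ ♟ ♟
· · ♞ · · · · ·
· · · · · · · ·
· · · · · ♙ · ·
♙ · · · · · · ·
· ♙ ♙ ♙ ♙ · ♙ ♙
♖ ♘ ♗ ♕ ♔ ♗ ♘ ♖


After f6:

♜ · ♝ ♛ ♚ ♝ ♞ ♜
♟ ♟ ♟ ♟ ♟ · ♟ ♟
· · ♞ · · ♟ · ·
· · · · · · · ·
· · · · · ♙ · ·
♙ · · · · · · ·
· ♙ ♙ ♙ ♙ · ♙ ♙
♖ ♘ ♗ ♕ ♔ ♗ ♘ ♖


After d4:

♜ · ♝ ♛ ♚ ♝ ♞ ♜
♟ ♟ ♟ ♟ ♟ · ♟ ♟
· · ♞ · · ♟ · ·
· · · · · · · ·
· · · ♙ · ♙ · ·
♙ · · · · · · ·
· ♙ ♙ · ♙ · ♙ ♙
♖ ♘ ♗ ♕ ♔ ♗ ♘ ♖


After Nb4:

♜ · ♝ ♛ ♚ ♝ ♞ ♜
♟ ♟ ♟ ♟ ♟ · ♟ ♟
· · · · · ♟ · ·
· · · · · · · ·
· ♞ · ♙ · ♙ · ·
♙ · · · · · · ·
· ♙ ♙ · ♙ · ♙ ♙
♖ ♘ ♗ ♕ ♔ ♗ ♘ ♖


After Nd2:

♜ · ♝ ♛ ♚ ♝ ♞ ♜
♟ ♟ ♟ ♟ ♟ · ♟ ♟
· · · · · ♟ · ·
· · · · · · · ·
· ♞ · ♙ · ♙ · ·
♙ · · · · · · ·
· ♙ ♙ ♘ ♙ · ♙ ♙
♖ · ♗ ♕ ♔ ♗ ♘ ♖



  a b c d e f g h
  ─────────────────
8│♜ · ♝ ♛ ♚ ♝ ♞ ♜│8
7│♟ ♟ ♟ ♟ ♟ · ♟ ♟│7
6│· · · · · ♟ · ·│6
5│· · · · · · · ·│5
4│· ♞ · ♙ · ♙ · ·│4
3│♙ · · · · · · ·│3
2│· ♙ ♙ ♘ ♙ · ♙ ♙│2
1│♖ · ♗ ♕ ♔ ♗ ♘ ♖│1
  ─────────────────
  a b c d e f g h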